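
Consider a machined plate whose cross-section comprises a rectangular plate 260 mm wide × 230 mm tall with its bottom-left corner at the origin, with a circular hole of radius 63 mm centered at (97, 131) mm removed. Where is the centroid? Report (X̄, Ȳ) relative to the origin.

plate: A = 260 × 230 = 59800.00, centroid at (130.00, 115.00).
hole: A = −π·63² = -12468.98, centroid at (97.00, 131.00).
ΣA = 47331.02 mm², ΣAX̄ = 6564508.82 mm³, ΣAȲ = 5243563.46 mm³.
X̄ = 6564508.82/47331.02 = 138.69 mm; Ȳ = 5243563.46/47331.02 = 110.78 mm.

X̄ = 138.69 mm, Ȳ = 110.78 mm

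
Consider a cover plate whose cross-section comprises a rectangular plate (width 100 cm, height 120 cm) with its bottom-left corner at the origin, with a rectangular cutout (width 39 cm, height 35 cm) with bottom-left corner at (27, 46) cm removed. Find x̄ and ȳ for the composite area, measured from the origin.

Part | A | x̄ᵢ | ȳᵢ | A·x̄ᵢ | A·ȳᵢ
plate | 12000.00 | 50.00 | 60.00 | 600000.00 | 720000.00
hole | -1365.00 | 46.50 | 63.50 | -63472.50 | -86677.50
Σ | 10635.00 |  |  | 536527.50 | 633322.50
x̄ = 536527.50 / 10635.00 = 50.45 cm
ȳ = 633322.50 / 10635.00 = 59.55 cm

x̄ = 50.45 cm, ȳ = 59.55 cm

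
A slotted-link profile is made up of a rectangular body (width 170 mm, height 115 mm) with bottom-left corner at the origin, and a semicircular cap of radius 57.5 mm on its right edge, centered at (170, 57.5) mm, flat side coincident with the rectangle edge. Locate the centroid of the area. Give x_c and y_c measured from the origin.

rectangular body: A = 170 × 115 = 19550.00, centroid at (85.00, 57.50).
semicircular end: A = ½π·57.5² = 5193.45, centroid at (194.40, 57.50).
ΣA = 24743.45 mm²
ΣAx_c = (19550.00)(85.00) + (5193.45)(194.40) = 2671375.29 mm³
ΣAy_c = (19550.00)(57.50) + (5193.45)(57.50) = 1422748.11 mm³
x_c = 2671375.29 / 24743.45 = 107.96 mm
y_c = 1422748.11 / 24743.45 = 57.50 mm

x_c = 107.96 mm, y_c = 57.50 mm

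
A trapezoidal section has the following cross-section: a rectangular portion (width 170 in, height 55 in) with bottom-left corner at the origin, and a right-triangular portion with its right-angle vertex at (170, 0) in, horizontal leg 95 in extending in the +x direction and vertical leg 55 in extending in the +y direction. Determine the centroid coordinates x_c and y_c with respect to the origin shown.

x_c = 110.48 in, y_c = 25.50 in

rectangular portion: A = 170 × 55 = 9350.00, centroid at (85.00, 27.50).
triangular portion: A = ½·95·55 = 2612.50, centroid at (201.67, 18.33).
ΣA = 11962.50 in²
ΣAx_c = (9350.00)(85.00) + (2612.50)(201.67) = 1321604.17 in³
ΣAy_c = (9350.00)(27.50) + (2612.50)(18.33) = 305020.83 in³
x_c = 1321604.17 / 11962.50 = 110.48 in
y_c = 305020.83 / 11962.50 = 25.50 in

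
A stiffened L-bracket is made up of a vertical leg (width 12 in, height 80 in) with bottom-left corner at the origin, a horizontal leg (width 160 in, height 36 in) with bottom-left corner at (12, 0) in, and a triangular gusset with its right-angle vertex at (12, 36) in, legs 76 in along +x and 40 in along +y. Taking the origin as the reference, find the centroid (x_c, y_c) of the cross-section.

x_c = 71.90 in, y_c = 26.34 in

vertical leg: A = 12 × 80 = 960.00, centroid at (6.00, 40.00).
horizontal leg: A = 160 × 36 = 5760.00, centroid at (92.00, 18.00).
gusset: A = ½·76·40 = 1520.00, centroid at (37.33, 49.33).
ΣA = 8240.00 in², ΣAx_c = 592426.67 in³, ΣAy_c = 217066.67 in³.
x_c = 592426.67/8240.00 = 71.90 in; y_c = 217066.67/8240.00 = 26.34 in.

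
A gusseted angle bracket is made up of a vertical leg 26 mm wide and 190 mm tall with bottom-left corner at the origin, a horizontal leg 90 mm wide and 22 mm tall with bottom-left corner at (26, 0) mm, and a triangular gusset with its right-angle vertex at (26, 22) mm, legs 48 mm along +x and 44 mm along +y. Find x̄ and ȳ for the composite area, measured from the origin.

x̄ = 31.24 mm, ȳ = 66.42 mm

Part | A | x̄ᵢ | ȳᵢ | A·x̄ᵢ | A·ȳᵢ
vertical leg | 4940.00 | 13.00 | 95.00 | 64220.00 | 469300.00
horizontal leg | 1980.00 | 71.00 | 11.00 | 140580.00 | 21780.00
gusset | 1056.00 | 42.00 | 36.67 | 44352.00 | 38720.00
Σ | 7976.00 |  |  | 249152.00 | 529800.00
x̄ = 249152.00 / 7976.00 = 31.24 mm
ȳ = 529800.00 / 7976.00 = 66.42 mm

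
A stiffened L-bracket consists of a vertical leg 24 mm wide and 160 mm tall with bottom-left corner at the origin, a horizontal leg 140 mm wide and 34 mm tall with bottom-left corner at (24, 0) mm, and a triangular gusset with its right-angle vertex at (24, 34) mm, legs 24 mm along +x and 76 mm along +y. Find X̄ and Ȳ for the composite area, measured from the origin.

X̄ = 54.95 mm, Ȳ = 46.49 mm

Part | A | x̄ᵢ | ȳᵢ | A·x̄ᵢ | A·ȳᵢ
vertical leg | 3840.00 | 12.00 | 80.00 | 46080.00 | 307200.00
horizontal leg | 4760.00 | 94.00 | 17.00 | 447440.00 | 80920.00
gusset | 912.00 | 32.00 | 59.33 | 29184.00 | 54112.00
Σ | 9512.00 |  |  | 522704.00 | 442232.00
X̄ = 522704.00 / 9512.00 = 54.95 mm
Ȳ = 442232.00 / 9512.00 = 46.49 mm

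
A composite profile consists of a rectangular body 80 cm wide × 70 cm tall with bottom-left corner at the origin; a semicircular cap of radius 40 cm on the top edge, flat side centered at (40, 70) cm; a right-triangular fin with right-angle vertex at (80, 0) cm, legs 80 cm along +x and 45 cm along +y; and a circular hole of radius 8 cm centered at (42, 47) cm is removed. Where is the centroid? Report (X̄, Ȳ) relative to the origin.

Part | A | x̄ᵢ | ȳᵢ | A·x̄ᵢ | A·ȳᵢ
rectangular body | 5600.00 | 40.00 | 35.00 | 224000.00 | 196000.00
semicircular top | 2513.27 | 40.00 | 86.98 | 100530.96 | 218595.86
triangular fin | 1800.00 | 106.67 | 15.00 | 192000.00 | 27000.00
hole | -201.06 | 42.00 | 47.00 | -8444.60 | -9449.91
Σ | 9712.21 |  |  | 508086.36 | 432145.94
X̄ = 508086.36 / 9712.21 = 52.31 cm
Ȳ = 432145.94 / 9712.21 = 44.50 cm

X̄ = 52.31 cm, Ȳ = 44.50 cm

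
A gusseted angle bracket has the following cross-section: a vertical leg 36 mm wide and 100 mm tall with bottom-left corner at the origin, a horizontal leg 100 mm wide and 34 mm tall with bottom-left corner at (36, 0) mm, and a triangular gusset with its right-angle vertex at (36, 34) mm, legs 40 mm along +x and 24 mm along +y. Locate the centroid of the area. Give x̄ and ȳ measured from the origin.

vertical leg: A = 36 × 100 = 3600.00, centroid at (18.00, 50.00).
horizontal leg: A = 100 × 34 = 3400.00, centroid at (86.00, 17.00).
gusset: A = ½·40·24 = 480.00, centroid at (49.33, 42.00).
ΣA = 7480.00 mm², ΣAx̄ = 380880.00 mm³, ΣAȳ = 257960.00 mm³.
x̄ = 380880.00/7480.00 = 50.92 mm; ȳ = 257960.00/7480.00 = 34.49 mm.

x̄ = 50.92 mm, ȳ = 34.49 mm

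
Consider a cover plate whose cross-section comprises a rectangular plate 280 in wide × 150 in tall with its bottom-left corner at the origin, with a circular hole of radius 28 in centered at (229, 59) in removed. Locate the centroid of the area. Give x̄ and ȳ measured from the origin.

x̄ = 134.46 in, ȳ = 76.00 in

plate: A = 280 × 150 = 42000.00, centroid at (140.00, 75.00).
hole: A = −π·28² = -2463.01, centroid at (229.00, 59.00).
ΣA = 39536.99 in²
ΣAx̄ = (42000.00)(140.00) + (-2463.01)(229.00) = 5315971.02 in³
ΣAȳ = (42000.00)(75.00) + (-2463.01)(59.00) = 3004682.49 in³
x̄ = 5315971.02 / 39536.99 = 134.46 in
ȳ = 3004682.49 / 39536.99 = 76.00 in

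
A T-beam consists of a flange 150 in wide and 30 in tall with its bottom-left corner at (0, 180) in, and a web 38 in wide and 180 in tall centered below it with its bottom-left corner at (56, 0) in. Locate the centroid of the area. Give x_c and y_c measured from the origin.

x_c = 75.00 in, y_c = 131.67 in

Part | A | x̄ᵢ | ȳᵢ | A·x̄ᵢ | A·ȳᵢ
web | 6840.00 | 75.00 | 90.00 | 513000.00 | 615600.00
flange | 4500.00 | 75.00 | 195.00 | 337500.00 | 877500.00
Σ | 11340.00 |  |  | 850500.00 | 1493100.00
x_c = 850500.00 / 11340.00 = 75.00 in
y_c = 1493100.00 / 11340.00 = 131.67 in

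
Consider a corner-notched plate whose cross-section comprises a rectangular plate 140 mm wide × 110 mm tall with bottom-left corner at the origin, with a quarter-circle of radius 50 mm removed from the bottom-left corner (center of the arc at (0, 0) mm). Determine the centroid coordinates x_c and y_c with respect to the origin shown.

plate: A = 140 × 110 = 15400.00, centroid at (70.00, 55.00).
removed quarter-circle: A = −¼π·50² = -1963.50, centroid at (21.22, 21.22).
ΣA = 13436.50 mm², ΣAx_c = 1036333.33 mm³, ΣAy_c = 805333.33 mm³.
x_c = 1036333.33/13436.50 = 77.13 mm; y_c = 805333.33/13436.50 = 59.94 mm.

x_c = 77.13 mm, y_c = 59.94 mm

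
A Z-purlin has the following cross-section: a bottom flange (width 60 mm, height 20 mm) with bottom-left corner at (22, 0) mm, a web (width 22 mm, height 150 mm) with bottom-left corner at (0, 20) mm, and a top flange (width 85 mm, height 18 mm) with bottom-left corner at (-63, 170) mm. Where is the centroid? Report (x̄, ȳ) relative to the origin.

x̄ = 11.17 mm, ȳ = 99.40 mm

bottom flange: A = 60 × 20 = 1200.00, centroid at (52.00, 10.00).
web: A = 22 × 150 = 3300.00, centroid at (11.00, 95.00).
top flange: A = 85 × 18 = 1530.00, centroid at (-20.50, 179.00).
ΣA = 6030.00 mm²
ΣAx̄ = (1200.00)(52.00) + (3300.00)(11.00) + (1530.00)(-20.50) = 67335.00 mm³
ΣAȳ = (1200.00)(10.00) + (3300.00)(95.00) + (1530.00)(179.00) = 599370.00 mm³
x̄ = 67335.00 / 6030.00 = 11.17 mm
ȳ = 599370.00 / 6030.00 = 99.40 mm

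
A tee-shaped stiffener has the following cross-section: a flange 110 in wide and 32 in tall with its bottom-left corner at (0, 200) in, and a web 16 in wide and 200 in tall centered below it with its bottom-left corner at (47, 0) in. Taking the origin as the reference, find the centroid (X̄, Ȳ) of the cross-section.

Part | A | x̄ᵢ | ȳᵢ | A·x̄ᵢ | A·ȳᵢ
web | 3200.00 | 55.00 | 100.00 | 176000.00 | 320000.00
flange | 3520.00 | 55.00 | 216.00 | 193600.00 | 760320.00
Σ | 6720.00 |  |  | 369600.00 | 1080320.00
X̄ = 369600.00 / 6720.00 = 55.00 in
Ȳ = 1080320.00 / 6720.00 = 160.76 in

X̄ = 55.00 in, Ȳ = 160.76 in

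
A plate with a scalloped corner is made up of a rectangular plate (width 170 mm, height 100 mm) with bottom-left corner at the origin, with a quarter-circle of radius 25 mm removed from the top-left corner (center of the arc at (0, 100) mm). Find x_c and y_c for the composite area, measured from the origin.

plate: A = 170 × 100 = 17000.00, centroid at (85.00, 50.00).
removed quarter-circle: A = −¼π·25² = -490.87, centroid at (10.61, 89.39).
ΣA = 16509.13 mm², ΣAx_c = 1439791.67 mm³, ΣAy_c = 806120.95 mm³.
x_c = 1439791.67/16509.13 = 87.21 mm; y_c = 806120.95/16509.13 = 48.83 mm.

x_c = 87.21 mm, y_c = 48.83 mm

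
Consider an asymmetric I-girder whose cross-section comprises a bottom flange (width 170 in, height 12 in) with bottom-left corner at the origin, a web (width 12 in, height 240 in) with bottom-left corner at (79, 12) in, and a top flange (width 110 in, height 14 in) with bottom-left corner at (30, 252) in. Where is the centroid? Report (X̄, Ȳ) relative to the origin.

X̄ = 85.00 in, Ȳ = 122.49 in

bottom flange: A = 170 × 12 = 2040.00, centroid at (85.00, 6.00).
web: A = 12 × 240 = 2880.00, centroid at (85.00, 132.00).
top flange: A = 110 × 14 = 1540.00, centroid at (85.00, 259.00).
ΣA = 6460.00 in², ΣAX̄ = 549100.00 in³, ΣAȲ = 791260.00 in³.
X̄ = 549100.00/6460.00 = 85.00 in; Ȳ = 791260.00/6460.00 = 122.49 in.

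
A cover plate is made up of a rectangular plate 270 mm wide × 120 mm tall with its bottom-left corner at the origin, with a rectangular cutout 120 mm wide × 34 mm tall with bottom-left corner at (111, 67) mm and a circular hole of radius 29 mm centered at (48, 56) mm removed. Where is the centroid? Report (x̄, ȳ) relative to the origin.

Part | A | x̄ᵢ | ȳᵢ | A·x̄ᵢ | A·ȳᵢ
plate | 32400.00 | 135.00 | 60.00 | 4374000.00 | 1944000.00
hole 1 | -4080.00 | 171.00 | 84.00 | -697680.00 | -342720.00
hole 2 | -2642.08 | 48.00 | 56.00 | -126819.81 | -147956.45
Σ | 25677.92 |  |  | 3549500.19 | 1453323.55
x̄ = 3549500.19 / 25677.92 = 138.23 mm
ȳ = 1453323.55 / 25677.92 = 56.60 mm

x̄ = 138.23 mm, ȳ = 56.60 mm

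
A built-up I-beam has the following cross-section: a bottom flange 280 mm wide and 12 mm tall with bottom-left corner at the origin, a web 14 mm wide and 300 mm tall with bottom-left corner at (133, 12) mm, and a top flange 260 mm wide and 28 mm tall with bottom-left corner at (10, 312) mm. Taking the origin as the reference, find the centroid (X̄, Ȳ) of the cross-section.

X̄ = 140.00 mm, Ȳ = 207.13 mm

Part | A | x̄ᵢ | ȳᵢ | A·x̄ᵢ | A·ȳᵢ
bottom flange | 3360.00 | 140.00 | 6.00 | 470400.00 | 20160.00
web | 4200.00 | 140.00 | 162.00 | 588000.00 | 680400.00
top flange | 7280.00 | 140.00 | 326.00 | 1019200.00 | 2373280.00
Σ | 14840.00 |  |  | 2077600.00 | 3073840.00
X̄ = 2077600.00 / 14840.00 = 140.00 mm
Ȳ = 3073840.00 / 14840.00 = 207.13 mm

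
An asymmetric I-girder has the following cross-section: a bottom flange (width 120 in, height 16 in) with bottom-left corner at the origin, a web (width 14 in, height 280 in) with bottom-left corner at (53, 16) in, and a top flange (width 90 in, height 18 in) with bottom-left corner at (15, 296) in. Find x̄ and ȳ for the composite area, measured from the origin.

bottom flange: A = 120 × 16 = 1920.00, centroid at (60.00, 8.00).
web: A = 14 × 280 = 3920.00, centroid at (60.00, 156.00).
top flange: A = 90 × 18 = 1620.00, centroid at (60.00, 305.00).
ΣA = 7460.00 in², ΣAx̄ = 447600.00 in³, ΣAȳ = 1120980.00 in³.
x̄ = 447600.00/7460.00 = 60.00 in; ȳ = 1120980.00/7460.00 = 150.27 in.

x̄ = 60.00 in, ȳ = 150.27 in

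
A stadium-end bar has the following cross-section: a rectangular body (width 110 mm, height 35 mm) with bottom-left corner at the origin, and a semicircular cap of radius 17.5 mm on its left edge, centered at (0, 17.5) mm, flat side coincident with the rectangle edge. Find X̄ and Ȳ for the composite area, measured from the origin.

X̄ = 48.07 mm, Ȳ = 17.50 mm

Part | A | x̄ᵢ | ȳᵢ | A·x̄ᵢ | A·ȳᵢ
rectangular body | 3850.00 | 55.00 | 17.50 | 211750.00 | 67375.00
semicircular end | 481.06 | -7.43 | 17.50 | -3572.92 | 8418.49
Σ | 4331.06 |  |  | 208177.08 | 75793.49
X̄ = 208177.08 / 4331.06 = 48.07 mm
Ȳ = 75793.49 / 4331.06 = 17.50 mm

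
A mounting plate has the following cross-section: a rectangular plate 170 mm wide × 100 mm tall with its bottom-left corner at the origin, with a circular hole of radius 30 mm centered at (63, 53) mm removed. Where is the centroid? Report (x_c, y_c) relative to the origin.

x_c = 89.39 mm, y_c = 49.40 mm

plate: A = 170 × 100 = 17000.00, centroid at (85.00, 50.00).
hole: A = −π·30² = -2827.43, centroid at (63.00, 53.00).
ΣA = 14172.57 mm²
ΣAx_c = (17000.00)(85.00) + (-2827.43)(63.00) = 1266871.70 mm³
ΣAy_c = (17000.00)(50.00) + (-2827.43)(53.00) = 700146.03 mm³
x_c = 1266871.70 / 14172.57 = 89.39 mm
y_c = 700146.03 / 14172.57 = 49.40 mm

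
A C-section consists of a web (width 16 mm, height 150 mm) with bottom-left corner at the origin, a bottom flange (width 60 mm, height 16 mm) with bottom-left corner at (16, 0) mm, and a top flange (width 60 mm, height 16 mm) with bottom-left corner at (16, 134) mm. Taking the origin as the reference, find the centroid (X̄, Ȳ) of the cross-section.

X̄ = 24.89 mm, Ȳ = 75.00 mm

Part | A | x̄ᵢ | ȳᵢ | A·x̄ᵢ | A·ȳᵢ
web | 2400.00 | 8.00 | 75.00 | 19200.00 | 180000.00
bottom flange | 960.00 | 46.00 | 8.00 | 44160.00 | 7680.00
top flange | 960.00 | 46.00 | 142.00 | 44160.00 | 136320.00
Σ | 4320.00 |  |  | 107520.00 | 324000.00
X̄ = 107520.00 / 4320.00 = 24.89 mm
Ȳ = 324000.00 / 4320.00 = 75.00 mm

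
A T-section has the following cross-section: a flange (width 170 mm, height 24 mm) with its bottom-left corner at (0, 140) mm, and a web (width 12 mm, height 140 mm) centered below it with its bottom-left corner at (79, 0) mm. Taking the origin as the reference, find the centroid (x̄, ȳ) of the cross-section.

Part | A | x̄ᵢ | ȳᵢ | A·x̄ᵢ | A·ȳᵢ
web | 1680.00 | 85.00 | 70.00 | 142800.00 | 117600.00
flange | 4080.00 | 85.00 | 152.00 | 346800.00 | 620160.00
Σ | 5760.00 |  |  | 489600.00 | 737760.00
x̄ = 489600.00 / 5760.00 = 85.00 mm
ȳ = 737760.00 / 5760.00 = 128.08 mm

x̄ = 85.00 mm, ȳ = 128.08 mm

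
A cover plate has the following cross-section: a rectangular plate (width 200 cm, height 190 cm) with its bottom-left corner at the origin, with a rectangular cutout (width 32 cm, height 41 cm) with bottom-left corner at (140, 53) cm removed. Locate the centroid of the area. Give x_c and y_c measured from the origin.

x_c = 98.00 cm, y_c = 95.77 cm

plate: A = 200 × 190 = 38000.00, centroid at (100.00, 95.00).
hole: A = −(32 × 41) = -1312.00, centroid at (156.00, 73.50).
ΣA = 36688.00 cm²
ΣAx_c = (38000.00)(100.00) + (-1312.00)(156.00) = 3595328.00 cm³
ΣAy_c = (38000.00)(95.00) + (-1312.00)(73.50) = 3513568.00 cm³
x_c = 3595328.00 / 36688.00 = 98.00 cm
y_c = 3513568.00 / 36688.00 = 95.77 cm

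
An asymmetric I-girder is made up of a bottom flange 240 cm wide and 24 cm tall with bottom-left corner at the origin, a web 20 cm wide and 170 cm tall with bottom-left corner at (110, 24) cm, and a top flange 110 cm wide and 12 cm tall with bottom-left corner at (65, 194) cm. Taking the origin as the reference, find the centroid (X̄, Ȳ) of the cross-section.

X̄ = 120.00 cm, Ȳ = 67.15 cm

bottom flange: A = 240 × 24 = 5760.00, centroid at (120.00, 12.00).
web: A = 20 × 170 = 3400.00, centroid at (120.00, 109.00).
top flange: A = 110 × 12 = 1320.00, centroid at (120.00, 200.00).
ΣA = 10480.00 cm², ΣAX̄ = 1257600.00 cm³, ΣAȲ = 703720.00 cm³.
X̄ = 1257600.00/10480.00 = 120.00 cm; Ȳ = 703720.00/10480.00 = 67.15 cm.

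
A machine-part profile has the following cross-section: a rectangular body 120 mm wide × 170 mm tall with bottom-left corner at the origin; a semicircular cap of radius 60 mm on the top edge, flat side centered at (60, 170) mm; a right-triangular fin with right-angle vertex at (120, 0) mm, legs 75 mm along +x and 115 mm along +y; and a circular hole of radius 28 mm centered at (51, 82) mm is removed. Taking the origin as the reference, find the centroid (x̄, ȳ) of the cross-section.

x̄ = 73.93 mm, ȳ = 100.44 mm

rectangular body: A = 120 × 170 = 20400.00, centroid at (60.00, 85.00).
semicircular top: A = ½π·60² = 5654.87, centroid at (60.00, 195.46).
triangular fin: A = ½·75·115 = 4312.50, centroid at (145.00, 38.33).
hole: A = −π·28² = -2463.01, centroid at (51.00, 82.00).
ΣA = 27904.36 mm²
ΣAx̄ = (20400.00)(60.00) + (5654.87)(60.00) + (4312.50)(145.00) + (-2463.01)(51.00) = 2062991.07 mm³
ΣAȳ = (20400.00)(85.00) + (5654.87)(195.46) + (4312.50)(38.33) + (-2463.01)(82.00) = 2802673.14 mm³
x̄ = 2062991.07 / 27904.36 = 73.93 mm
ȳ = 2802673.14 / 27904.36 = 100.44 mm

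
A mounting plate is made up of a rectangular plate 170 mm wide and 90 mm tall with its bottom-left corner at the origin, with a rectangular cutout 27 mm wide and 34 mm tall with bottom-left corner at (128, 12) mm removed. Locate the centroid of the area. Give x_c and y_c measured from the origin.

x_c = 81.39 mm, y_c = 46.02 mm

Part | A | x̄ᵢ | ȳᵢ | A·x̄ᵢ | A·ȳᵢ
plate | 15300.00 | 85.00 | 45.00 | 1300500.00 | 688500.00
hole | -918.00 | 141.50 | 29.00 | -129897.00 | -26622.00
Σ | 14382.00 |  |  | 1170603.00 | 661878.00
x_c = 1170603.00 / 14382.00 = 81.39 mm
y_c = 661878.00 / 14382.00 = 46.02 mm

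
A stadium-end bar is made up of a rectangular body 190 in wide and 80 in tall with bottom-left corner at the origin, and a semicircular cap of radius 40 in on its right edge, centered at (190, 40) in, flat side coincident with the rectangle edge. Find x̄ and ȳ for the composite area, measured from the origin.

x̄ = 110.89 in, ȳ = 40.00 in

Part | A | x̄ᵢ | ȳᵢ | A·x̄ᵢ | A·ȳᵢ
rectangular body | 15200.00 | 95.00 | 40.00 | 1444000.00 | 608000.00
semicircular end | 2513.27 | 206.98 | 40.00 | 520188.75 | 100530.96
Σ | 17713.27 |  |  | 1964188.75 | 708530.96
x̄ = 1964188.75 / 17713.27 = 110.89 in
ȳ = 708530.96 / 17713.27 = 40.00 in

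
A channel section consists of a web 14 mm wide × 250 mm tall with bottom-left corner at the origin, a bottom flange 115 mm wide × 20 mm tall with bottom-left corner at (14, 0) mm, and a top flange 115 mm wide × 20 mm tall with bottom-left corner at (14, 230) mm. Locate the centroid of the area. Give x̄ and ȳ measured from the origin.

x̄ = 43.63 mm, ȳ = 125.00 mm

Part | A | x̄ᵢ | ȳᵢ | A·x̄ᵢ | A·ȳᵢ
web | 3500.00 | 7.00 | 125.00 | 24500.00 | 437500.00
bottom flange | 2300.00 | 71.50 | 10.00 | 164450.00 | 23000.00
top flange | 2300.00 | 71.50 | 240.00 | 164450.00 | 552000.00
Σ | 8100.00 |  |  | 353400.00 | 1012500.00
x̄ = 353400.00 / 8100.00 = 43.63 mm
ȳ = 1012500.00 / 8100.00 = 125.00 mm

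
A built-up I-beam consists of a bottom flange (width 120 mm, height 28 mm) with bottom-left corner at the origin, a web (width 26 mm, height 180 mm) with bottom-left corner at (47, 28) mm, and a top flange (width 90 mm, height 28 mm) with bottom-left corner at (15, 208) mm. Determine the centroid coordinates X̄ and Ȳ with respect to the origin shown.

X̄ = 60.00 mm, Ȳ = 109.73 mm

bottom flange: A = 120 × 28 = 3360.00, centroid at (60.00, 14.00).
web: A = 26 × 180 = 4680.00, centroid at (60.00, 118.00).
top flange: A = 90 × 28 = 2520.00, centroid at (60.00, 222.00).
ΣA = 10560.00 mm²
ΣAX̄ = (3360.00)(60.00) + (4680.00)(60.00) + (2520.00)(60.00) = 633600.00 mm³
ΣAȲ = (3360.00)(14.00) + (4680.00)(118.00) + (2520.00)(222.00) = 1158720.00 mm³
X̄ = 633600.00 / 10560.00 = 60.00 mm
Ȳ = 1158720.00 / 10560.00 = 109.73 mm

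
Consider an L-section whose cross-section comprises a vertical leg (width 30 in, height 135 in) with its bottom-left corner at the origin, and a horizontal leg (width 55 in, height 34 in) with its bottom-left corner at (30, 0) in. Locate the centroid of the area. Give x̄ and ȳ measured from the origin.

vertical leg: A = 30 × 135 = 4050.00, centroid at (15.00, 67.50).
horizontal leg: A = 55 × 34 = 1870.00, centroid at (57.50, 17.00).
ΣA = 5920.00 in²
ΣAx̄ = (4050.00)(15.00) + (1870.00)(57.50) = 168275.00 in³
ΣAȳ = (4050.00)(67.50) + (1870.00)(17.00) = 305165.00 in³
x̄ = 168275.00 / 5920.00 = 28.42 in
ȳ = 305165.00 / 5920.00 = 51.55 in

x̄ = 28.42 in, ȳ = 51.55 in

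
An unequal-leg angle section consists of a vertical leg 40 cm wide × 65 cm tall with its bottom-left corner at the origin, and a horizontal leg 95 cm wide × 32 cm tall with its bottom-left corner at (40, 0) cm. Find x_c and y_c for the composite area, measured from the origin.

x_c = 56.38 cm, y_c = 23.61 cm

Part | A | x̄ᵢ | ȳᵢ | A·x̄ᵢ | A·ȳᵢ
vertical leg | 2600.00 | 20.00 | 32.50 | 52000.00 | 84500.00
horizontal leg | 3040.00 | 87.50 | 16.00 | 266000.00 | 48640.00
Σ | 5640.00 |  |  | 318000.00 | 133140.00
x_c = 318000.00 / 5640.00 = 56.38 cm
y_c = 133140.00 / 5640.00 = 23.61 cm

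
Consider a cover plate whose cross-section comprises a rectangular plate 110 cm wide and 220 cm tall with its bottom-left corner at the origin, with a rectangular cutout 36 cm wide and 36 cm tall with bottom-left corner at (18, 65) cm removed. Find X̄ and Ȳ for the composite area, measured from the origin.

plate: A = 110 × 220 = 24200.00, centroid at (55.00, 110.00).
hole: A = −(36 × 36) = -1296.00, centroid at (36.00, 83.00).
ΣA = 22904.00 cm², ΣAX̄ = 1284344.00 cm³, ΣAȲ = 2554432.00 cm³.
X̄ = 1284344.00/22904.00 = 56.08 cm; Ȳ = 2554432.00/22904.00 = 111.53 cm.

X̄ = 56.08 cm, Ȳ = 111.53 cm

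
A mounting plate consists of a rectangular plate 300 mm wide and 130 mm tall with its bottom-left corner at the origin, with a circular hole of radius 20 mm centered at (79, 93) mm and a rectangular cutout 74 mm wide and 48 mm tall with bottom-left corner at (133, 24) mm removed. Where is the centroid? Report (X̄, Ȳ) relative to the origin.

X̄ = 150.53 mm, Ȳ = 65.74 mm

plate: A = 300 × 130 = 39000.00, centroid at (150.00, 65.00).
hole 1: A = −π·20² = -1256.64, centroid at (79.00, 93.00).
hole 2: A = −(74 × 48) = -3552.00, centroid at (170.00, 48.00).
ΣA = 34191.36 mm², ΣAX̄ = 5146885.67 mm³, ΣAȲ = 2247636.75 mm³.
X̄ = 5146885.67/34191.36 = 150.53 mm; Ȳ = 2247636.75/34191.36 = 65.74 mm.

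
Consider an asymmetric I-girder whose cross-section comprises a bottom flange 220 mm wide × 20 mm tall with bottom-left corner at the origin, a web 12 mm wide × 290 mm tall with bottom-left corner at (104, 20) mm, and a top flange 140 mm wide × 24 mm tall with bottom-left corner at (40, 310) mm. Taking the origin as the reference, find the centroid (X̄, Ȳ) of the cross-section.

X̄ = 110.00 mm, Ȳ = 151.26 mm

bottom flange: A = 220 × 20 = 4400.00, centroid at (110.00, 10.00).
web: A = 12 × 290 = 3480.00, centroid at (110.00, 165.00).
top flange: A = 140 × 24 = 3360.00, centroid at (110.00, 322.00).
ΣA = 11240.00 mm², ΣAX̄ = 1236400.00 mm³, ΣAȲ = 1700120.00 mm³.
X̄ = 1236400.00/11240.00 = 110.00 mm; Ȳ = 1700120.00/11240.00 = 151.26 mm.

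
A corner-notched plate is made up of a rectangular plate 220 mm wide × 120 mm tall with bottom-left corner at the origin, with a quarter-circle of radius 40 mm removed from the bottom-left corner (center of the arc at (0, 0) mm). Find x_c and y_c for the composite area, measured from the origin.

plate: A = 220 × 120 = 26400.00, centroid at (110.00, 60.00).
removed quarter-circle: A = −¼π·40² = -1256.64, centroid at (16.98, 16.98).
ΣA = 25143.36 mm², ΣAx_c = 2882666.67 mm³, ΣAy_c = 1562666.67 mm³.
x_c = 2882666.67/25143.36 = 114.65 mm; y_c = 1562666.67/25143.36 = 62.15 mm.

x_c = 114.65 mm, y_c = 62.15 mm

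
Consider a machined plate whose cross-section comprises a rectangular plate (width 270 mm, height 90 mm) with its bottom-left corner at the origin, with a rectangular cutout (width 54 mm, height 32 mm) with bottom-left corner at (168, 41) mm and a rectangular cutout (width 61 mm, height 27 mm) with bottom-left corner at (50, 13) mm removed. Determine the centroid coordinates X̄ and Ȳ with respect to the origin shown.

X̄ = 134.33 mm, Ȳ = 45.47 mm

Part | A | x̄ᵢ | ȳᵢ | A·x̄ᵢ | A·ȳᵢ
plate | 24300.00 | 135.00 | 45.00 | 3280500.00 | 1093500.00
hole 1 | -1728.00 | 195.00 | 57.00 | -336960.00 | -98496.00
hole 2 | -1647.00 | 80.50 | 26.50 | -132583.50 | -43645.50
Σ | 20925.00 |  |  | 2810956.50 | 951358.50
X̄ = 2810956.50 / 20925.00 = 134.33 mm
Ȳ = 951358.50 / 20925.00 = 45.47 mm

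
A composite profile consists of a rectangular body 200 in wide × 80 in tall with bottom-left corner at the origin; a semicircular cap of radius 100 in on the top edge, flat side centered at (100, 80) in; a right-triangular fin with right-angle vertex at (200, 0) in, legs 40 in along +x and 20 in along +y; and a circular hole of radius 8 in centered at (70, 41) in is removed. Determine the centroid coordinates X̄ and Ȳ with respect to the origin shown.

X̄ = 101.61 in, Ȳ = 80.16 in

rectangular body: A = 200 × 80 = 16000.00, centroid at (100.00, 40.00).
semicircular top: A = ½π·100² = 15707.96, centroid at (100.00, 122.44).
triangular fin: A = ½·40·20 = 400.00, centroid at (213.33, 6.67).
hole: A = −π·8² = -201.06, centroid at (70.00, 41.00).
ΣA = 31906.90 in²
ΣAX̄ = (16000.00)(100.00) + (15707.96)(100.00) + (400.00)(213.33) + (-201.06)(70.00) = 3242055.33 in³
ΣAȲ = (16000.00)(40.00) + (15707.96)(122.44) + (400.00)(6.67) + (-201.06)(41.00) = 2557726.86 in³
X̄ = 3242055.33 / 31906.90 = 101.61 in
Ȳ = 2557726.86 / 31906.90 = 80.16 in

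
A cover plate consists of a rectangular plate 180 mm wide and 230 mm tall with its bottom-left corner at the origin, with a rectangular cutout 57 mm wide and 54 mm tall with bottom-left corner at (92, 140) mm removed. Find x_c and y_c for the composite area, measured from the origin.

x_c = 87.55 mm, y_c = 110.82 mm

plate: A = 180 × 230 = 41400.00, centroid at (90.00, 115.00).
hole: A = −(57 × 54) = -3078.00, centroid at (120.50, 167.00).
ΣA = 38322.00 mm²
ΣAx_c = (41400.00)(90.00) + (-3078.00)(120.50) = 3355101.00 mm³
ΣAy_c = (41400.00)(115.00) + (-3078.00)(167.00) = 4246974.00 mm³
x_c = 3355101.00 / 38322.00 = 87.55 mm
y_c = 4246974.00 / 38322.00 = 110.82 mm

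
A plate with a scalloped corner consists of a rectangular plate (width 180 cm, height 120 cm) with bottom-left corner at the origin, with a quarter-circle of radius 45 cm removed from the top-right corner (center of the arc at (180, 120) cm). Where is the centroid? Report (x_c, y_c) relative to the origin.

x_c = 84.36 cm, y_c = 56.75 cm

plate: A = 180 × 120 = 21600.00, centroid at (90.00, 60.00).
removed quarter-circle: A = −¼π·45² = -1590.43, centroid at (160.90, 100.90).
ΣA = 20009.57 cm², ΣAx_c = 1688097.37 cm³, ΣAy_c = 1135523.25 cm³.
x_c = 1688097.37/20009.57 = 84.36 cm; y_c = 1135523.25/20009.57 = 56.75 cm.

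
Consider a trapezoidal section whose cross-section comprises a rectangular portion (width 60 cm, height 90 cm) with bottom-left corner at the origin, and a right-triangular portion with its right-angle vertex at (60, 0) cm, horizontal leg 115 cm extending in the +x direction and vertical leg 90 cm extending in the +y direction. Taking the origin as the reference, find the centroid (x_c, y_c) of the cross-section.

Part | A | x̄ᵢ | ȳᵢ | A·x̄ᵢ | A·ȳᵢ
rectangular portion | 5400.00 | 30.00 | 45.00 | 162000.00 | 243000.00
triangular portion | 5175.00 | 98.33 | 30.00 | 508875.00 | 155250.00
Σ | 10575.00 |  |  | 670875.00 | 398250.00
x_c = 670875.00 / 10575.00 = 63.44 cm
y_c = 398250.00 / 10575.00 = 37.66 cm

x_c = 63.44 cm, y_c = 37.66 cm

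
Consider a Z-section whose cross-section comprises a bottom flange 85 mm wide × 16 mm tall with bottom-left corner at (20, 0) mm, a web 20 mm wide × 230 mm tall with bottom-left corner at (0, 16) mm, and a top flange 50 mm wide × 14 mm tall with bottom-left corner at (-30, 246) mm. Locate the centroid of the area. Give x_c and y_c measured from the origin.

Part | A | x̄ᵢ | ȳᵢ | A·x̄ᵢ | A·ȳᵢ
bottom flange | 1360.00 | 62.50 | 8.00 | 85000.00 | 10880.00
web | 4600.00 | 10.00 | 131.00 | 46000.00 | 602600.00
top flange | 700.00 | -5.00 | 253.00 | -3500.00 | 177100.00
Σ | 6660.00 |  |  | 127500.00 | 790580.00
x_c = 127500.00 / 6660.00 = 19.14 mm
y_c = 790580.00 / 6660.00 = 118.71 mm

x_c = 19.14 mm, y_c = 118.71 mm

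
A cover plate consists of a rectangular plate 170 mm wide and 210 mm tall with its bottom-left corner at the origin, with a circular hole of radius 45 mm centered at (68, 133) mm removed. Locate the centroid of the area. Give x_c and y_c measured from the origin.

x_c = 88.69 mm, y_c = 98.93 mm

Part | A | x̄ᵢ | ȳᵢ | A·x̄ᵢ | A·ȳᵢ
plate | 35700.00 | 85.00 | 105.00 | 3034500.00 | 3748500.00
hole | -6361.73 | 68.00 | 133.00 | -432597.31 | -846109.44
Σ | 29338.27 |  |  | 2601902.69 | 2902390.56
x_c = 2601902.69 / 29338.27 = 88.69 mm
y_c = 2902390.56 / 29338.27 = 98.93 mm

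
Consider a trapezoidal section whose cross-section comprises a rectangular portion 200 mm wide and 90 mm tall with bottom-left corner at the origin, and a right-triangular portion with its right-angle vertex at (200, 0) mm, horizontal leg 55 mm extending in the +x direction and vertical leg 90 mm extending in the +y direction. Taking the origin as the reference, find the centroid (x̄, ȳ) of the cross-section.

x̄ = 114.30 mm, ȳ = 43.19 mm

rectangular portion: A = 200 × 90 = 18000.00, centroid at (100.00, 45.00).
triangular portion: A = ½·55·90 = 2475.00, centroid at (218.33, 30.00).
ΣA = 20475.00 mm², ΣAx̄ = 2340375.00 mm³, ΣAȳ = 884250.00 mm³.
x̄ = 2340375.00/20475.00 = 114.30 mm; ȳ = 884250.00/20475.00 = 43.19 mm.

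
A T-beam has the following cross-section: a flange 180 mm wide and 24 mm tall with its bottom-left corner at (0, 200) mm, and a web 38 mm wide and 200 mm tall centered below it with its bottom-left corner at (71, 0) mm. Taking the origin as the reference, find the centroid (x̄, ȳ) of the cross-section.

web: A = 38 × 200 = 7600.00, centroid at (90.00, 100.00).
flange: A = 180 × 24 = 4320.00, centroid at (90.00, 212.00).
ΣA = 11920.00 mm², ΣAx̄ = 1072800.00 mm³, ΣAȳ = 1675840.00 mm³.
x̄ = 1072800.00/11920.00 = 90.00 mm; ȳ = 1675840.00/11920.00 = 140.59 mm.

x̄ = 90.00 mm, ȳ = 140.59 mm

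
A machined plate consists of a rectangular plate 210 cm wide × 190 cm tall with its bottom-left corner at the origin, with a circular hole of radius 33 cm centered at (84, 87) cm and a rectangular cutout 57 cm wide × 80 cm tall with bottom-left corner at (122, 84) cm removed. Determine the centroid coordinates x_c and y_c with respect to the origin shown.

x_c = 100.75 cm, y_c = 91.71 cm

Part | A | x̄ᵢ | ȳᵢ | A·x̄ᵢ | A·ȳᵢ
plate | 39900.00 | 105.00 | 95.00 | 4189500.00 | 3790500.00
hole 1 | -3421.19 | 84.00 | 87.00 | -287380.33 | -297643.91
hole 2 | -4560.00 | 150.50 | 124.00 | -686280.00 | -565440.00
Σ | 31918.81 |  |  | 3215839.67 | 2927416.09
x_c = 3215839.67 / 31918.81 = 100.75 cm
y_c = 2927416.09 / 31918.81 = 91.71 cm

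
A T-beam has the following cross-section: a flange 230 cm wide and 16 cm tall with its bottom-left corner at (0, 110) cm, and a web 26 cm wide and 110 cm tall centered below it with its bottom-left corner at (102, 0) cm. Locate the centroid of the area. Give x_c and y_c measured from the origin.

web: A = 26 × 110 = 2860.00, centroid at (115.00, 55.00).
flange: A = 230 × 16 = 3680.00, centroid at (115.00, 118.00).
ΣA = 6540.00 cm², ΣAx_c = 752100.00 cm³, ΣAy_c = 591540.00 cm³.
x_c = 752100.00/6540.00 = 115.00 cm; y_c = 591540.00/6540.00 = 90.45 cm.

x_c = 115.00 cm, y_c = 90.45 cm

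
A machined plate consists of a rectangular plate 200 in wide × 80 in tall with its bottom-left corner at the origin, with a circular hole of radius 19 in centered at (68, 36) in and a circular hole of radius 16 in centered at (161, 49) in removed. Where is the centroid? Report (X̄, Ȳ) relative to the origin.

plate: A = 200 × 80 = 16000.00, centroid at (100.00, 40.00).
hole 1: A = −π·19² = -1134.11, centroid at (68.00, 36.00).
hole 2: A = −π·16² = -804.25, centroid at (161.00, 49.00).
ΣA = 14061.64 in², ΣAX̄ = 1393396.30 in³, ΣAȲ = 559763.72 in³.
X̄ = 1393396.30/14061.64 = 99.09 in; Ȳ = 559763.72/14061.64 = 39.81 in.

X̄ = 99.09 in, Ȳ = 39.81 in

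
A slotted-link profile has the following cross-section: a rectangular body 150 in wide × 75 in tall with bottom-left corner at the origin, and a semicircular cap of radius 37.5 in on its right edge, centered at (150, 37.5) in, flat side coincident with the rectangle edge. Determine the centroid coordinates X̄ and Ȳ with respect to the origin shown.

X̄ = 89.92 in, Ȳ = 37.50 in

rectangular body: A = 150 × 75 = 11250.00, centroid at (75.00, 37.50).
semicircular end: A = ½π·37.5² = 2208.93, centroid at (165.92, 37.50).
ΣA = 13458.93 in²
ΣAX̄ = (11250.00)(75.00) + (2208.93)(165.92) = 1210246.10 in³
ΣAȲ = (11250.00)(37.50) + (2208.93)(37.50) = 504709.96 in³
X̄ = 1210246.10 / 13458.93 = 89.92 in
Ȳ = 504709.96 / 13458.93 = 37.50 in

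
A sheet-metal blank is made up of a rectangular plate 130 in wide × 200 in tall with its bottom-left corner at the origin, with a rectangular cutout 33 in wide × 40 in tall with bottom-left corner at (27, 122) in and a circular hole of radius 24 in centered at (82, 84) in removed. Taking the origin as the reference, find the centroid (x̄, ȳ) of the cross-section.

x̄ = 64.90 in, ȳ = 98.84 in

plate: A = 130 × 200 = 26000.00, centroid at (65.00, 100.00).
hole 1: A = −(33 × 40) = -1320.00, centroid at (43.50, 142.00).
hole 2: A = −π·24² = -1809.56, centroid at (82.00, 84.00).
ΣA = 22870.44 in², ΣAx̄ = 1484196.30 in³, ΣAȳ = 2260557.18 in³.
x̄ = 1484196.30/22870.44 = 64.90 in; ȳ = 2260557.18/22870.44 = 98.84 in.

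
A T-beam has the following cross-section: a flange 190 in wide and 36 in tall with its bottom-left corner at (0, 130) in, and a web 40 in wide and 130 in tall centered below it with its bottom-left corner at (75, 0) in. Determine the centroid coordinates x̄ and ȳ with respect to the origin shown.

Part | A | x̄ᵢ | ȳᵢ | A·x̄ᵢ | A·ȳᵢ
web | 5200.00 | 95.00 | 65.00 | 494000.00 | 338000.00
flange | 6840.00 | 95.00 | 148.00 | 649800.00 | 1012320.00
Σ | 12040.00 |  |  | 1143800.00 | 1350320.00
x̄ = 1143800.00 / 12040.00 = 95.00 in
ȳ = 1350320.00 / 12040.00 = 112.15 in

x̄ = 95.00 in, ȳ = 112.15 in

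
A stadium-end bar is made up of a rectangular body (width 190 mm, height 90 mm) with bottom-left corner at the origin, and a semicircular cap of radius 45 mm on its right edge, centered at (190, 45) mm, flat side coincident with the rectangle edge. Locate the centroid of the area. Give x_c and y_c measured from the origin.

rectangular body: A = 190 × 90 = 17100.00, centroid at (95.00, 45.00).
semicircular end: A = ½π·45² = 3180.86, centroid at (209.10, 45.00).
ΣA = 20280.86 mm², ΣAx_c = 2289613.89 mm³, ΣAy_c = 912638.82 mm³.
x_c = 2289613.89/20280.86 = 112.90 mm; y_c = 912638.82/20280.86 = 45.00 mm.

x_c = 112.90 mm, y_c = 45.00 mm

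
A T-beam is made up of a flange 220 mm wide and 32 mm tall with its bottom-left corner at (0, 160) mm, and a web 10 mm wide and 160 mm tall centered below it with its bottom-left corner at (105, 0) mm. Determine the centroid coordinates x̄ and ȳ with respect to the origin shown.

web: A = 10 × 160 = 1600.00, centroid at (110.00, 80.00).
flange: A = 220 × 32 = 7040.00, centroid at (110.00, 176.00).
ΣA = 8640.00 mm², ΣAx̄ = 950400.00 mm³, ΣAȳ = 1367040.00 mm³.
x̄ = 950400.00/8640.00 = 110.00 mm; ȳ = 1367040.00/8640.00 = 158.22 mm.

x̄ = 110.00 mm, ȳ = 158.22 mm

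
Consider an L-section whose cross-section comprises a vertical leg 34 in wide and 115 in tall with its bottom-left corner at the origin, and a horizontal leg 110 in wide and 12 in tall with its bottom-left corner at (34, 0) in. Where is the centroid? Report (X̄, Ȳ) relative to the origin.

vertical leg: A = 34 × 115 = 3910.00, centroid at (17.00, 57.50).
horizontal leg: A = 110 × 12 = 1320.00, centroid at (89.00, 6.00).
ΣA = 5230.00 in²
ΣAX̄ = (3910.00)(17.00) + (1320.00)(89.00) = 183950.00 in³
ΣAȲ = (3910.00)(57.50) + (1320.00)(6.00) = 232745.00 in³
X̄ = 183950.00 / 5230.00 = 35.17 in
Ȳ = 232745.00 / 5230.00 = 44.50 in

X̄ = 35.17 in, Ȳ = 44.50 in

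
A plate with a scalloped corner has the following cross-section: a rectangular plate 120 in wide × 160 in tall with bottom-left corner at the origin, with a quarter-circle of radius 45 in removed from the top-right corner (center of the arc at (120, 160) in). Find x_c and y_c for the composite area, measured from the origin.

x_c = 56.31 in, y_c = 74.50 in

plate: A = 120 × 160 = 19200.00, centroid at (60.00, 80.00).
removed quarter-circle: A = −¼π·45² = -1590.43, centroid at (100.90, 140.90).
ΣA = 17609.57 in², ΣAx_c = 991523.25 in³, ΣAy_c = 1311906.00 in³.
x_c = 991523.25/17609.57 = 56.31 in; y_c = 1311906.00/17609.57 = 74.50 in.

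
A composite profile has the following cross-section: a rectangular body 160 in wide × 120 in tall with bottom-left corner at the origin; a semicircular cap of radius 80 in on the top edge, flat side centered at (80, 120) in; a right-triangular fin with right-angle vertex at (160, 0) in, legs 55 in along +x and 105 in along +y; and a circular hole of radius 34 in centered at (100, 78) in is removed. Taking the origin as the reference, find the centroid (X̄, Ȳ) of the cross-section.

X̄ = 87.41 in, Ȳ = 88.31 in

Part | A | x̄ᵢ | ȳᵢ | A·x̄ᵢ | A·ȳᵢ
rectangular body | 19200.00 | 80.00 | 60.00 | 1536000.00 | 1152000.00
semicircular top | 10053.10 | 80.00 | 153.95 | 804247.72 | 1547704.91
triangular fin | 2887.50 | 178.33 | 35.00 | 514937.50 | 101062.50
hole | -3631.68 | 100.00 | 78.00 | -363168.11 | -283271.13
Σ | 28508.92 |  |  | 2492017.11 | 2517496.29
X̄ = 2492017.11 / 28508.92 = 87.41 in
Ȳ = 2517496.29 / 28508.92 = 88.31 in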